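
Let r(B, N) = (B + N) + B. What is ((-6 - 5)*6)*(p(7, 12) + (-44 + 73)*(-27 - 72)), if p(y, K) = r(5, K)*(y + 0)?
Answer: 179322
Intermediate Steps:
r(B, N) = N + 2*B
p(y, K) = y*(10 + K) (p(y, K) = (K + 2*5)*(y + 0) = (K + 10)*y = (10 + K)*y = y*(10 + K))
((-6 - 5)*6)*(p(7, 12) + (-44 + 73)*(-27 - 72)) = ((-6 - 5)*6)*(7*(10 + 12) + (-44 + 73)*(-27 - 72)) = (-11*6)*(7*22 + 29*(-99)) = -66*(154 - 2871) = -66*(-2717) = 179322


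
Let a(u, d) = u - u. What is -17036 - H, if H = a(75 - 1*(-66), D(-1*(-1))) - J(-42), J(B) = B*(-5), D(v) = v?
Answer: -16826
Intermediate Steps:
a(u, d) = 0
J(B) = -5*B
H = -210 (H = 0 - (-5)*(-42) = 0 - 1*210 = 0 - 210 = -210)
-17036 - H = -17036 - 1*(-210) = -17036 + 210 = -16826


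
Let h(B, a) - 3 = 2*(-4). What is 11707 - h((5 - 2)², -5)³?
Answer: 11832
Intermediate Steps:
h(B, a) = -5 (h(B, a) = 3 + 2*(-4) = 3 - 8 = -5)
11707 - h((5 - 2)², -5)³ = 11707 - 1*(-5)³ = 11707 - 1*(-125) = 11707 + 125 = 11832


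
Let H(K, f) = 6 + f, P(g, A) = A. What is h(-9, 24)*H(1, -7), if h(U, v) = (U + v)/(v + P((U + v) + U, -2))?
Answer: -15/22 ≈ -0.68182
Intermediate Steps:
h(U, v) = (U + v)/(-2 + v) (h(U, v) = (U + v)/(v - 2) = (U + v)/(-2 + v))
h(-9, 24)*H(1, -7) = ((-9 + 24)/(-2 + 24))*(6 - 7) = (15/22)*(-1) = -15/22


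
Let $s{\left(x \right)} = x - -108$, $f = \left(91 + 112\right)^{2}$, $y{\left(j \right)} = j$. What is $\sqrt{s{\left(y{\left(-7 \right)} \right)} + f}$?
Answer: $9 \sqrt{510} \approx 203.25$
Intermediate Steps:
$f = 41209$ ($f = 203^{2} = 41209$)
$s{\left(x \right)} = 108 + x$ ($s{\left(x \right)} = x + 108 = 108 + x$)
$\sqrt{s{\left(y{\left(-7 \right)} \right)} + f} = \sqrt{\left(108 - 7\right) + 41209} = \sqrt{101 + 41209} = \sqrt{41310} = 9 \sqrt{510}$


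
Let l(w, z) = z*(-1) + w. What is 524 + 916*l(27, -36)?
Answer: 58232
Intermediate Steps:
l(w, z) = w - z (l(w, z) = -z + w = w - z)
524 + 916*l(27, -36) = 524 + 916*(27 - 1*(-36)) = 524 + 916*(27 + 36) = 524 + 916*63 = 524 + 57708 = 58232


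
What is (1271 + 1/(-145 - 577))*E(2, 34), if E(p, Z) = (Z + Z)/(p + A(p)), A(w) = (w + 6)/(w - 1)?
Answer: 15600237/1805 ≈ 8642.8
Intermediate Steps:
A(w) = (6 + w)/(-1 + w)
E(p, Z) = 2*Z/(p + (6 + p)/(-1 + p)) (E(p, Z) = (Z + Z)/(p + (6 + p)/(-1 + p)) = (2*Z)/(p + (6 + p)/(-1 + p)) = 2*Z/(p + (6 + p)/(-1 + p)))
(1271 + 1/(-145 - 577))*E(2, 34) = (1271 + 1/(-145 - 577))*(2*34*(-1 + 2)/(6 + 2**2)) = (1271 + 1/(-722))*(2*34*1/(6 + 4)) = (1271 - 1/722)*(2*34*1/10) = 917661*(2*34*(1/10)*1)/722 = (917661/722)*(34/5) = 15600237/1805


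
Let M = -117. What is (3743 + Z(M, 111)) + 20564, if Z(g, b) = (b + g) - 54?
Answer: 24247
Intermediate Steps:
Z(g, b) = -54 + b + g
(3743 + Z(M, 111)) + 20564 = (3743 + (-54 + 111 - 117)) + 20564 = (3743 - 60) + 20564 = 3683 + 20564 = 24247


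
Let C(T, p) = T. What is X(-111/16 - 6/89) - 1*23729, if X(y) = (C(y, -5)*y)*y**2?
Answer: -87670319510659679/4111875506176 ≈ -21321.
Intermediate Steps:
X(y) = y**4 (X(y) = (y*y)*y**2 = y**2*y**2 = y**4)
X(-111/16 - 6/89) - 1*23729 = (-111/16 - 6/89)**4 - 1*23729 = (-111*1/16 - 6*1/89)**4 - 23729 = (-111/16 - 6/89)**4 - 23729 = (-9975/1424)**4 - 23729 = 9900374375390625/4111875506176 - 23729 = -87670319510659679/4111875506176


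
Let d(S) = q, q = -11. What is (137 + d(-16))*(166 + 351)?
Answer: 65142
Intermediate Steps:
d(S) = -11
(137 + d(-16))*(166 + 351) = (137 - 11)*(166 + 351) = 126*517 = 65142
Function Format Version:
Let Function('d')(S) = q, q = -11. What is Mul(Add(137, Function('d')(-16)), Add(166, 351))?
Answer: 65142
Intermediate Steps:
Function('d')(S) = -11
Mul(Add(137, Function('d')(-16)), Add(166, 351)) = Mul(Add(137, -11), Add(166, 351)) = Mul(126, 517) = 65142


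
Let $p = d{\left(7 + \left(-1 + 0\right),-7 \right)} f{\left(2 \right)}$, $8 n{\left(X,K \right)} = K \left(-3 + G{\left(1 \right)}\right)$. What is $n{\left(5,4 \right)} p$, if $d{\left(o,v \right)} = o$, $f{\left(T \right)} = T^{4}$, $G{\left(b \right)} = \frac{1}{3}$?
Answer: $-128$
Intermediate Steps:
$G{\left(b \right)} = \frac{1}{3}$
$n{\left(X,K \right)} = - \frac{K}{3}$ ($n{\left(X,K \right)} = \frac{K \left(-3 + \frac{1}{3}\right)}{8} = \frac{K \left(- \frac{8}{3}\right)}{8} = \frac{\left(- \frac{8}{3}\right) K}{8} = - \frac{K}{3}$)
$p = 96$ ($p = \left(7 + \left(-1 + 0\right)\right) 2^{4} = \left(7 - 1\right) 16 = 6 \cdot 16 = 96$)
$n{\left(5,4 \right)} p = \left(- \frac{1}{3}\right) 4 \cdot 96 = \left(- \frac{4}{3}\right) 96 = -128$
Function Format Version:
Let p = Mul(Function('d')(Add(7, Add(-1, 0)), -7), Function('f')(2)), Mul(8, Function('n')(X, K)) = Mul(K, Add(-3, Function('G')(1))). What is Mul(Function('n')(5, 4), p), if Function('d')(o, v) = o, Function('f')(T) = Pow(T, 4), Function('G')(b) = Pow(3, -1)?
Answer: -128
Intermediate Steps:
Function('G')(b) = Rational(1, 3)
Function('n')(X, K) = Mul(Rational(-1, 3), K) (Function('n')(X, K) = Mul(Rational(1, 8), Mul(K, Add(-3, Rational(1, 3)))) = Mul(Rational(1, 8), Mul(K, Rational(-8, 3))) = Mul(Rational(1, 8), Mul(Rational(-8, 3), K)) = Mul(Rational(-1, 3), K))
p = 96 (p = Mul(Add(7, Add(-1, 0)), Pow(2, 4)) = Mul(Add(7, -1), 16) = Mul(6, 16) = 96)
Mul(Function('n')(5, 4), p) = Mul(Mul(Rational(-1, 3), 4), 96) = Mul(Rational(-4, 3), 96) = -128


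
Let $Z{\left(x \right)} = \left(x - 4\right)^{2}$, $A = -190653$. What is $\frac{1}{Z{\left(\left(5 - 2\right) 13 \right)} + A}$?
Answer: $- \frac{1}{189428} \approx -5.279 \cdot 10^{-6}$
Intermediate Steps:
$Z{\left(x \right)} = \left(-4 + x\right)^{2}$
$\frac{1}{Z{\left(\left(5 - 2\right) 13 \right)} + A} = \frac{1}{\left(-4 + \left(5 - 2\right) 13\right)^{2} - 190653} = \frac{1}{\left(-4 + 3 \cdot 13\right)^{2} - 190653} = \frac{1}{\left(-4 + 39\right)^{2} - 190653} = \frac{1}{35^{2} - 190653} = \frac{1}{1225 - 190653} = \frac{1}{-189428} = - \frac{1}{189428}$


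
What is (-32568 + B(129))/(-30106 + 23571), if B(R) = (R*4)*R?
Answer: -33996/6535 ≈ -5.2021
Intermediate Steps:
B(R) = 4*R² (B(R) = (4*R)*R = 4*R²)
(-32568 + B(129))/(-30106 + 23571) = (-32568 + 4*129²)/(-30106 + 23571) = (-32568 + 4*16641)/(-6535) = (-32568 + 66564)*(-1/6535) = 33996*(-1/6535) = -33996/6535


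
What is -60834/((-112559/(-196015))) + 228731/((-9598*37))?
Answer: -4234681878222889/39972627434 ≈ -1.0594e+5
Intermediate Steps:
-60834/((-112559/(-196015))) + 228731/((-9598*37)) = -60834/((-112559*(-1/196015))) + 228731/(-355126) = -60834/112559/196015 + 228731*(-1/355126) = -60834*196015/112559 - 228731/355126 = -11924376510/112559 - 228731/355126 = -4234681878222889/39972627434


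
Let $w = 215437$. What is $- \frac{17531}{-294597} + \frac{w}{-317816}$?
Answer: $- \frac{57895461593}{93627640152} \approx -0.61836$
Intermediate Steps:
$- \frac{17531}{-294597} + \frac{w}{-317816} = - \frac{17531}{-294597} + \frac{215437}{-317816} = \left(-17531\right) \left(- \frac{1}{294597}\right) + 215437 \left(- \frac{1}{317816}\right) = \frac{17531}{294597} - \frac{215437}{317816} = - \frac{57895461593}{93627640152}$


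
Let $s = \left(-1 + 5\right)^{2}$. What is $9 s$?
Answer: $144$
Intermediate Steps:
$s = 16$ ($s = 4^{2} = 16$)
$9 s = 9 \cdot 16 = 144$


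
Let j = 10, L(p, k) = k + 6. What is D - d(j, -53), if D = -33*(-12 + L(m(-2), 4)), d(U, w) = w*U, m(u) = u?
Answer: 596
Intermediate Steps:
L(p, k) = 6 + k
d(U, w) = U*w
D = 66 (D = -33*(-12 + (6 + 4)) = -33*(-12 + 10) = -33*(-2) = 66)
D - d(j, -53) = 66 - 10*(-53) = 66 - 1*(-530) = 66 + 530 = 596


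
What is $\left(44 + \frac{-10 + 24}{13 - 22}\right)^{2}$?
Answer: $\frac{145924}{81} \approx 1801.5$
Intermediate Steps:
$\left(44 + \frac{-10 + 24}{13 - 22}\right)^{2} = \left(44 + \frac{14}{13 - 22}\right)^{2} = \left(44 + \frac{14}{-9}\right)^{2} = \left(44 + 14 \left(- \frac{1}{9}\right)\right)^{2} = \left(44 - \frac{14}{9}\right)^{2} = \left(\frac{382}{9}\right)^{2} = \frac{145924}{81}$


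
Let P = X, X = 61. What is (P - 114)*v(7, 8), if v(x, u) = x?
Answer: -371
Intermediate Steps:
P = 61
(P - 114)*v(7, 8) = (61 - 114)*7 = -53*7 = -371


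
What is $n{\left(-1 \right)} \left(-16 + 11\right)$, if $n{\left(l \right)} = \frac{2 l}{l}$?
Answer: $-10$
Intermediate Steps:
$n{\left(l \right)} = 2$
$n{\left(-1 \right)} \left(-16 + 11\right) = 2 \left(-16 + 11\right) = 2 \left(-5\right) = -10$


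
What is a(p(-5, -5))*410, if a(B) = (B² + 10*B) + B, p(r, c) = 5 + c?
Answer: 0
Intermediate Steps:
a(B) = B² + 11*B
a(p(-5, -5))*410 = ((5 - 5)*(11 + (5 - 5)))*410 = (0*(11 + 0))*410 = (0*11)*410 = 0*410 = 0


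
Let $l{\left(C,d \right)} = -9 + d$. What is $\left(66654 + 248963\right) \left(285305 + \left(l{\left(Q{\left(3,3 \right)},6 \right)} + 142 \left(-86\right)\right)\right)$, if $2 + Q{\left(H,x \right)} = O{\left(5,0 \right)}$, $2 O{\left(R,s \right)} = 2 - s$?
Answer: $86191846530$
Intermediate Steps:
$O{\left(R,s \right)} = 1 - \frac{s}{2}$ ($O{\left(R,s \right)} = \frac{2 - s}{2} = 1 - \frac{s}{2}$)
$Q{\left(H,x \right)} = -1$ ($Q{\left(H,x \right)} = -2 + \left(1 - 0\right) = -2 + \left(1 + 0\right) = -2 + 1 = -1$)
$\left(66654 + 248963\right) \left(285305 + \left(l{\left(Q{\left(3,3 \right)},6 \right)} + 142 \left(-86\right)\right)\right) = \left(66654 + 248963\right) \left(285305 + \left(\left(-9 + 6\right) + 142 \left(-86\right)\right)\right) = 315617 \left(285305 - 12215\right) = 315617 \cdot 273090 = 86191846530$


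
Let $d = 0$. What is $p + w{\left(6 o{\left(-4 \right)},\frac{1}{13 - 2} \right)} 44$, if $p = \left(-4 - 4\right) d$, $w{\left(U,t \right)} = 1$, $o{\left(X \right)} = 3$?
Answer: $44$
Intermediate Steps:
$p = 0$ ($p = \left(-4 - 4\right) 0 = \left(-8\right) 0 = 0$)
$p + w{\left(6 o{\left(-4 \right)},\frac{1}{13 - 2} \right)} 44 = 0 + 1 \cdot 44 = 0 + 44 = 44$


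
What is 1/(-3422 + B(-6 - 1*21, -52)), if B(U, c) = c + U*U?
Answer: -1/2745 ≈ -0.00036430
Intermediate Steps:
B(U, c) = c + U**2
1/(-3422 + B(-6 - 1*21, -52)) = 1/(-3422 + (-52 + (-6 - 1*21)**2)) = 1/(-3422 + (-52 + (-6 - 21)**2)) = 1/(-3422 + (-52 + (-27)**2)) = 1/(-3422 + (-52 + 729)) = 1/(-3422 + 677) = 1/(-2745) = -1/2745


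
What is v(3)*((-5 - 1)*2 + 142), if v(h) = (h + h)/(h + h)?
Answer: 130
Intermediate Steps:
v(h) = 1 (v(h) = (2*h)/((2*h)) = (2*h)*(1/(2*h)) = 1)
v(3)*((-5 - 1)*2 + 142) = 1*((-5 - 1)*2 + 142) = 1*(-6*2 + 142) = 1*(-12 + 142) = 1*130 = 130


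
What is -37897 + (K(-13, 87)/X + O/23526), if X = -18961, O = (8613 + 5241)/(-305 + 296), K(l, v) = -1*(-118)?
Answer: -25357488829964/669114729 ≈ -37897.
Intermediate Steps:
K(l, v) = 118
O = -4618/3 (O = 13854/(-9) = 13854*(-⅑) = -4618/3 ≈ -1539.3)
-37897 + (K(-13, 87)/X + O/23526) = -37897 + (118/(-18961) - 4618/3/23526) = -37897 + (118*(-1/18961) - 4618/3*1/23526) = -37897 + (-118/18961 - 2309/35289) = -37897 - 47945051/669114729 = -25357488829964/669114729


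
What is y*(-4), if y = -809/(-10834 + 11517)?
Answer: 3236/683 ≈ 4.7379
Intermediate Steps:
y = -809/683 ≈ -1.1845
y*(-4) = -809/683*(-4) = 3236/683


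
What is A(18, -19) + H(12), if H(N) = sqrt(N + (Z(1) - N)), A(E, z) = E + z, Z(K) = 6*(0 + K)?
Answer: -1 + sqrt(6) ≈ 1.4495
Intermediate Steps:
Z(K) = 6*K
H(N) = sqrt(6) (H(N) = sqrt(N + (6*1 - N)) = sqrt(N + (6 - N)) = sqrt(6))
A(18, -19) + H(12) = (18 - 19) + sqrt(6) = -1 + sqrt(6)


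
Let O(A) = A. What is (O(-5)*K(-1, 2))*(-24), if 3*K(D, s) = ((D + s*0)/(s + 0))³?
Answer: -5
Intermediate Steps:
K(D, s) = D³/(3*s³) (K(D, s) = ((D + s*0)/(s + 0))³/3 = ((D + 0)/s)³/3 = (D/s)³/3 = (D³/s³)/3 = D³/(3*s³))
(O(-5)*K(-1, 2))*(-24) = -5*(-1)³/(3*2³)*(-24) = -5*(-1)/(3*8)*(-24) = -5*(-1/24)*(-24) = (5/24)*(-24) = -5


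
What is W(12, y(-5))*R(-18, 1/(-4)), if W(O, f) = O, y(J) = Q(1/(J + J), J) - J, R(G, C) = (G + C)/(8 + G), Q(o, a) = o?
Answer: 219/10 ≈ 21.900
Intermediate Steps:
R(G, C) = (C + G)/(8 + G)
y(J) = 1/(2*J) - J (y(J) = 1/(J + J) - J = 1/(2*J) - J)
W(12, y(-5))*R(-18, 1/(-4)) = 12*((1/(-4) - 18)/(8 - 18)) = 12*((-¼ - 18)/(-10)) = 12*(-⅒*(-73/4)) = 12*(73/40) = 219/10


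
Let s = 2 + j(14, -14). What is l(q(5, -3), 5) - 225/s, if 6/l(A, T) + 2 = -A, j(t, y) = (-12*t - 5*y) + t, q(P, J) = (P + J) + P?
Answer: 511/246 ≈ 2.0772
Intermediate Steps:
q(P, J) = J + 2*P (q(P, J) = (J + P) + P = J + 2*P)
j(t, y) = -11*t - 5*y
l(A, T) = 6/(-2 - A)
s = -82 (s = 2 + (-11*14 - 5*(-14)) = 2 + (-154 + 70) = 2 - 84 = -82)
l(q(5, -3), 5) - 225/s = -6/(2 + (-3 + 2*5)) - 225/(-82) = -6/(2 + (-3 + 10)) - 225*(-1)/82 = -6/(2 + 7) - 1*(-225/82) = -6/9 + 225/82 = -6*⅑ + 225/82 = -⅔ + 225/82 = 511/246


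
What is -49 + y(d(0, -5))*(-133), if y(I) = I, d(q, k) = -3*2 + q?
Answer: 749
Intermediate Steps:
d(q, k) = -6 + q
-49 + y(d(0, -5))*(-133) = -49 + (-6 + 0)*(-133) = -49 - 6*(-133) = -49 + 798 = 749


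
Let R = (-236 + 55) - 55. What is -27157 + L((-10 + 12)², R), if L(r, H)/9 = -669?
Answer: -33178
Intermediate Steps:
R = -236 (R = -181 - 55 = -236)
L(r, H) = -6021 (L(r, H) = 9*(-669) = -6021)
-27157 + L((-10 + 12)², R) = -27157 - 6021 = -33178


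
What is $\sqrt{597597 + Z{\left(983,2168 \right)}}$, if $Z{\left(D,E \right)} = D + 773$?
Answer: $\sqrt{599353} \approx 774.18$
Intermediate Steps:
$Z{\left(D,E \right)} = 773 + D$
$\sqrt{597597 + Z{\left(983,2168 \right)}} = \sqrt{597597 + \left(773 + 983\right)} = \sqrt{597597 + 1756} = \sqrt{599353}$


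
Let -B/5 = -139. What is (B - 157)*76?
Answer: 40888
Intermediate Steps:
B = 695 (B = -5*(-139) = 695)
(B - 157)*76 = (695 - 157)*76 = 538*76 = 40888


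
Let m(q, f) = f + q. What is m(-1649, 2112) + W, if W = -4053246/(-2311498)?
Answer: 537138410/1155749 ≈ 464.75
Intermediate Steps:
W = 2026623/1155749 (W = -4053246*(-1/2311498) = 2026623/1155749 ≈ 1.7535)
m(-1649, 2112) + W = (2112 - 1649) + 2026623/1155749 = 463 + 2026623/1155749 = 537138410/1155749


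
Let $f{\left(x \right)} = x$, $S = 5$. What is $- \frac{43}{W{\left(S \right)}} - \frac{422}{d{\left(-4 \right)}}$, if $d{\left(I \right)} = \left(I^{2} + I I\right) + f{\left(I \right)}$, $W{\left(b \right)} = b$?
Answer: $- \frac{1657}{70} \approx -23.671$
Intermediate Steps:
$d{\left(I \right)} = I + 2 I^{2}$ ($d{\left(I \right)} = \left(I^{2} + I I\right) + I = \left(I^{2} + I^{2}\right) + I = 2 I^{2} + I = I + 2 I^{2}$)
$- \frac{43}{W{\left(S \right)}} - \frac{422}{d{\left(-4 \right)}} = - \frac{43}{5} - \frac{422}{\left(-4\right) \left(1 + 2 \left(-4\right)\right)} = \left(-43\right) \frac{1}{5} - \frac{422}{\left(-4\right) \left(1 - 8\right)} = - \frac{43}{5} - \frac{422}{\left(-4\right) \left(-7\right)} = - \frac{43}{5} - \frac{422}{28} = - \frac{43}{5} - \frac{211}{14} = - \frac{1657}{70}$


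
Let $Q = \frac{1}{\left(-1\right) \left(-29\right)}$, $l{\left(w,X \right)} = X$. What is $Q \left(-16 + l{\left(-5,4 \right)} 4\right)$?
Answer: $0$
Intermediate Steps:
$Q = \frac{1}{29} \approx 0.034483$
$Q \left(-16 + l{\left(-5,4 \right)} 4\right) = \frac{-16 + 4 \cdot 4}{29} = \frac{-16 + 16}{29} = \frac{1}{29} \cdot 0 = 0$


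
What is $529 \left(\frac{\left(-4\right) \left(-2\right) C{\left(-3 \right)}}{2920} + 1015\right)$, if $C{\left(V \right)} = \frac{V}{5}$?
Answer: $\frac{979904788}{1825} \approx 5.3693 \cdot 10^{5}$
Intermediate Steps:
$C{\left(V \right)} = \frac{V}{5}$ ($C{\left(V \right)} = V \frac{1}{5} = \frac{V}{5}$)
$529 \left(\frac{\left(-4\right) \left(-2\right) C{\left(-3 \right)}}{2920} + 1015\right) = 529 \left(\frac{\left(-4\right) \left(-2\right) \frac{1}{5} \left(-3\right)}{2920} + 1015\right) = 529 \left(8 \left(- \frac{3}{5}\right) \frac{1}{2920} + 1015\right) = 529 \left(\left(- \frac{24}{5}\right) \frac{1}{2920} + 1015\right) = 529 \left(- \frac{3}{1825} + 1015\right) = 529 \cdot \frac{1852372}{1825} = \frac{979904788}{1825}$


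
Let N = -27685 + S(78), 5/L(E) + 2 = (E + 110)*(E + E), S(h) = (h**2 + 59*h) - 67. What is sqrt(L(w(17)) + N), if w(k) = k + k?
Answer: 3*I*sqrt(7269668274)/1958 ≈ 130.64*I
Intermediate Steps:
S(h) = -67 + h**2 + 59*h
w(k) = 2*k
L(E) = 5/(-2 + 2*E*(110 + E)) (L(E) = 5/(-2 + (E + 110)*(E + E)) = 5/(-2 + (110 + E)*(2*E)) = 5/(-2 + 2*E*(110 + E)))
N = -17066 (N = -27685 + (-67 + 78**2 + 59*78) = -27685 + (-67 + 6084 + 4602) = -27685 + 10619 = -17066)
sqrt(L(w(17)) + N) = sqrt(5/(2*(-1 + (2*17)**2 + 110*(2*17))) - 17066) = sqrt(5/(2*(-1 + 34**2 + 110*34)) - 17066) = sqrt(5/(2*(-1 + 1156 + 3740)) - 17066) = sqrt((5/2)/4895 - 17066) = sqrt((5/2)*(1/4895) - 17066) = sqrt(1/1958 - 17066) = sqrt(-33415227/1958) = 3*I*sqrt(7269668274)/1958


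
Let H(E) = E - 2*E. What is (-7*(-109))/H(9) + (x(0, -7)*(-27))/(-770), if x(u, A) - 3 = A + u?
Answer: -294241/3465 ≈ -84.918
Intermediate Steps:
H(E) = -E
x(u, A) = 3 + A + u (x(u, A) = 3 + (A + u) = 3 + A + u)
(-7*(-109))/H(9) + (x(0, -7)*(-27))/(-770) = (-7*(-109))/((-1*9)) + ((3 - 7 + 0)*(-27))/(-770) = 763/(-9) - 4*(-27)*(-1/770) = 763*(-⅑) + 108*(-1/770) = -763/9 - 54/385 = -294241/3465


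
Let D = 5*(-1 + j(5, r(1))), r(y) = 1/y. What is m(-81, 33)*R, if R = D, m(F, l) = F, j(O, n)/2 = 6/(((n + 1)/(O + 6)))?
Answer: -26325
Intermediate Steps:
j(O, n) = 12*(6 + O)/(1 + n) (j(O, n) = 2*(6/(((n + 1)/(O + 6)))) = 2*(6/(((1 + n)/(6 + O)))) = 2*(6*((6 + O)/(1 + n))) = 2*(6*(6 + O)/(1 + n)) = 12*(6 + O)/(1 + n))
D = 325 (D = 5*(-1 + 12*(6 + 5)/(1 + 1/1)) = 5*(-1 + 12*11/(1 + 1)) = 5*(-1 + 12*11/2) = 5*(-1 + 12*(1/2)*11) = 5*(-1 + 66) = 5*65 = 325)
R = 325
m(-81, 33)*R = -81*325 = -26325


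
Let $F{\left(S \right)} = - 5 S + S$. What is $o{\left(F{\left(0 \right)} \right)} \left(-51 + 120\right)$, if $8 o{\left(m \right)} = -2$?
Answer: $- \frac{69}{4} \approx -17.25$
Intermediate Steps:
$F{\left(S \right)} = - 4 S$
$o{\left(m \right)} = - \frac{1}{4}$ ($o{\left(m \right)} = \frac{1}{8} \left(-2\right) = - \frac{1}{4}$)
$o{\left(F{\left(0 \right)} \right)} \left(-51 + 120\right) = - \frac{-51 + 120}{4} = \left(- \frac{1}{4}\right) 69 = - \frac{69}{4}$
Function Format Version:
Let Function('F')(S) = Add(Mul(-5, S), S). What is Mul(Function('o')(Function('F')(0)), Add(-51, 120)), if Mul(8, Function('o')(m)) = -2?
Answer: Rational(-69, 4) ≈ -17.250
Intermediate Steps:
Function('F')(S) = Mul(-4, S)
Function('o')(m) = Rational(-1, 4) (Function('o')(m) = Mul(Rational(1, 8), -2) = Rational(-1, 4))
Mul(Function('o')(Function('F')(0)), Add(-51, 120)) = Mul(Rational(-1, 4), Add(-51, 120)) = Mul(Rational(-1, 4), 69) = Rational(-69, 4)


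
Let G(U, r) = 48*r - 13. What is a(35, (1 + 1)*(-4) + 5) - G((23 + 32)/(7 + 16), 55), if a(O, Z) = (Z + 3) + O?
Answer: -2592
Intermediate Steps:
G(U, r) = -13 + 48*r
a(O, Z) = 3 + O + Z (a(O, Z) = (3 + Z) + O = 3 + O + Z)
a(35, (1 + 1)*(-4) + 5) - G((23 + 32)/(7 + 16), 55) = (3 + 35 + ((1 + 1)*(-4) + 5)) - (-13 + 48*55) = (3 + 35 + (2*(-4) + 5)) - (-13 + 2640) = (3 + 35 + (-8 + 5)) - 1*2627 = (3 + 35 - 3) - 2627 = 35 - 2627 = -2592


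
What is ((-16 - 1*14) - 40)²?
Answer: 4900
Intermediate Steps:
((-16 - 1*14) - 40)² = ((-16 - 14) - 40)² = (-30 - 40)² = (-70)² = 4900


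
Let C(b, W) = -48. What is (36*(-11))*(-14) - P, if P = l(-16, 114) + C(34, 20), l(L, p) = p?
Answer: 5478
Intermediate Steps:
P = 66 (P = 114 - 48 = 66)
(36*(-11))*(-14) - P = (36*(-11))*(-14) - 1*66 = -396*(-14) - 66 = 5544 - 66 = 5478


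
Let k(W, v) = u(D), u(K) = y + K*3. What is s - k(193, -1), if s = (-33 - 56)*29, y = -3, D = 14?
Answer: -2620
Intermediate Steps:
u(K) = -3 + 3*K (u(K) = -3 + K*3 = -3 + 3*K)
s = -2581 (s = -89*29 = -2581)
k(W, v) = 39 (k(W, v) = -3 + 3*14 = -3 + 42 = 39)
s - k(193, -1) = -2581 - 1*39 = -2581 - 39 = -2620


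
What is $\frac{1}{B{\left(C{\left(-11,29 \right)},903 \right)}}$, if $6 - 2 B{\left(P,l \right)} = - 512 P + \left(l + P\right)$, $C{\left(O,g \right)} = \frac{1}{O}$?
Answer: $- \frac{11}{5189} \approx -0.0021199$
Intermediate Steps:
$B{\left(P,l \right)} = 3 - \frac{l}{2} + \frac{511 P}{2}$ ($B{\left(P,l \right)} = 3 - \frac{- 512 P + \left(l + P\right)}{2} = 3 - \frac{- 512 P + \left(P + l\right)}{2} = 3 - \frac{l - 511 P}{2} = 3 + \left(- \frac{l}{2} + \frac{511 P}{2}\right) = 3 - \frac{l}{2} + \frac{511 P}{2}$)
$\frac{1}{B{\left(C{\left(-11,29 \right)},903 \right)}} = \frac{1}{3 - \frac{903}{2} + \frac{511}{2 \left(-11\right)}} = \frac{1}{3 - \frac{903}{2} + \frac{511}{2} \left(- \frac{1}{11}\right)} = \frac{1}{3 - \frac{903}{2} - \frac{511}{22}} = \frac{1}{- \frac{5189}{11}} = - \frac{11}{5189}$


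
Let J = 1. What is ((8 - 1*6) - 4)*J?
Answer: -2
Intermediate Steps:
((8 - 1*6) - 4)*J = ((8 - 1*6) - 4)*1 = ((8 - 6) - 4)*1 = (2 - 4)*1 = -2*1 = -2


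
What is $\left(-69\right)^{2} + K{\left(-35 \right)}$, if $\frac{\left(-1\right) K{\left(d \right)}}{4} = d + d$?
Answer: $5041$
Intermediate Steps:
$K{\left(d \right)} = - 8 d$ ($K{\left(d \right)} = - 4 \left(d + d\right) = - 4 \cdot 2 d = - 8 d$)
$\left(-69\right)^{2} + K{\left(-35 \right)} = \left(-69\right)^{2} - -280 = 4761 + 280 = 5041$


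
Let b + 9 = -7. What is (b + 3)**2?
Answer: 169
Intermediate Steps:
b = -16 (b = -9 - 7 = -16)
(b + 3)**2 = (-16 + 3)**2 = (-13)**2 = 169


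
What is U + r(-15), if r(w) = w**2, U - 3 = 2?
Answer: 230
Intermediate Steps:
U = 5 (U = 3 + 2 = 5)
U + r(-15) = 5 + (-15)**2 = 5 + 225 = 230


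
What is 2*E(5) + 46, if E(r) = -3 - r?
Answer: 30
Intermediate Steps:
2*E(5) + 46 = 2*(-3 - 1*5) + 46 = 2*(-3 - 5) + 46 = 2*(-8) + 46 = -16 + 46 = 30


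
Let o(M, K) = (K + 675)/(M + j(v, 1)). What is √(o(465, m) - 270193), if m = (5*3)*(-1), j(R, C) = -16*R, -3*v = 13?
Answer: I*√694287190597/1603 ≈ 519.8*I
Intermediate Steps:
v = -13/3 (v = -⅓*13 = -13/3 ≈ -4.3333)
m = -15 (m = 15*(-1) = -15)
o(M, K) = (675 + K)/(208/3 + M) (o(M, K) = (K + 675)/(M - 16*(-13/3)) = (675 + K)/(M + 208/3) = (675 + K)/(208/3 + M))
√(o(465, m) - 270193) = √(3*(675 - 15)/(208 + 3*465) - 270193) = √(3*660/(208 + 1395) - 270193) = √(3*660/1603 - 270193) = √(3*(1/1603)*660 - 270193) = √(1980/1603 - 270193) = √(-433117399/1603) = I*√694287190597/1603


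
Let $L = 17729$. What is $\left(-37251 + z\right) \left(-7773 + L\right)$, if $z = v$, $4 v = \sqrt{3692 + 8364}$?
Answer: $-370870956 + 4978 \sqrt{3014} \approx -3.706 \cdot 10^{8}$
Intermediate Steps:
$v = \frac{\sqrt{3014}}{2}$ ($v = \frac{\sqrt{3692 + 8364}}{4} = \frac{\sqrt{12056}}{4} = \frac{2 \sqrt{3014}}{4} = \frac{\sqrt{3014}}{2} \approx 27.45$)
$z = \frac{\sqrt{3014}}{2} \approx 27.45$
$\left(-37251 + z\right) \left(-7773 + L\right) = \left(-37251 + \frac{\sqrt{3014}}{2}\right) \left(-7773 + 17729\right) = \left(-37251 + \frac{\sqrt{3014}}{2}\right) 9956 = -370870956 + 4978 \sqrt{3014}$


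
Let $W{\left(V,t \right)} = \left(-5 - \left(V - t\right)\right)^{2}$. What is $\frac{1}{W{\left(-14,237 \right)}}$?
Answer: $\frac{1}{60516} \approx 1.6525 \cdot 10^{-5}$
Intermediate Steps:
$W{\left(V,t \right)} = \left(-5 + t - V\right)^{2}$
$\frac{1}{W{\left(-14,237 \right)}} = \frac{1}{\left(5 - 14 - 237\right)^{2}} = \frac{1}{\left(-246\right)^{2}} = \frac{1}{60516}$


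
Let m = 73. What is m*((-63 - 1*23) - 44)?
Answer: -9490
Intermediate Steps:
m*((-63 - 1*23) - 44) = 73*((-63 - 1*23) - 44) = 73*((-63 - 23) - 44) = 73*(-86 - 44) = 73*(-130) = -9490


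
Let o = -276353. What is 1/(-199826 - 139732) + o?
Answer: -93837871975/339558 ≈ -2.7635e+5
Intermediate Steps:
1/(-199826 - 139732) + o = 1/(-199826 - 139732) - 276353 = 1/(-339558) - 276353 = -1/339558 - 276353 = -93837871975/339558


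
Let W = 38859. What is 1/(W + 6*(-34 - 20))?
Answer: 1/38535 ≈ 2.5950e-5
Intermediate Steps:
1/(W + 6*(-34 - 20)) = 1/(38859 + 6*(-34 - 20)) = 1/(38859 + 6*(-54)) = 1/(38859 - 324) = 1/38535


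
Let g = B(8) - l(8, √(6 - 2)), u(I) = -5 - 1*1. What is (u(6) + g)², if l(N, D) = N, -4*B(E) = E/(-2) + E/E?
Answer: 2809/16 ≈ 175.56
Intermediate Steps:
B(E) = -¼ + E/8 (B(E) = -(E/(-2) + E/E)/4 = -(E*(-½) + 1)/4 = -(-E/2 + 1)/4 = -(1 - E/2)/4 = -¼ + E/8)
u(I) = -6 (u(I) = -5 - 1 = -6)
g = -29/4 (g = (-¼ + (⅛)*8) - 1*8 = (-¼ + 1) - 8 = ¾ - 8 = -29/4 ≈ -7.2500)
(u(6) + g)² = (-6 - 29/4)² = (-53/4)² = 2809/16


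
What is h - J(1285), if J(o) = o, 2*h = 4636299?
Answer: 4633729/2 ≈ 2.3169e+6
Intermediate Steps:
h = 4636299/2 (h = (1/2)*4636299 = 4636299/2 ≈ 2.3181e+6)
h - J(1285) = 4636299/2 - 1*1285 = 4636299/2 - 1285 = 4633729/2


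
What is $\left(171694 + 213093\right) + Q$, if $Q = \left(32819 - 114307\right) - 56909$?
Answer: $246390$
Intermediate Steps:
$Q = -138397$ ($Q = -81488 - 56909 = -138397$)
$\left(171694 + 213093\right) + Q = \left(171694 + 213093\right) - 138397 = 384787 - 138397 = 246390$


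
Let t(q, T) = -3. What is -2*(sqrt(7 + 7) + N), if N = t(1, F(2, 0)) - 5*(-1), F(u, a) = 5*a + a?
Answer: -4 - 2*sqrt(14) ≈ -11.483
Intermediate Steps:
F(u, a) = 6*a
N = 2 (N = -3 - 5*(-1) = -3 + 5 = 2)
-2*(sqrt(7 + 7) + N) = -2*(sqrt(7 + 7) + 2) = -2*(sqrt(14) + 2) = -2*(2 + sqrt(14)) = -4 - 2*sqrt(14)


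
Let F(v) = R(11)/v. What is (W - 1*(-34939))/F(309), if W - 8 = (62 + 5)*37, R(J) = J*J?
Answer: 11564634/121 ≈ 95576.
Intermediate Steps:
R(J) = J²
W = 2487 (W = 8 + (62 + 5)*37 = 8 + 67*37 = 8 + 2479 = 2487)
F(v) = 121/v (F(v) = 11²/v = 121/v)
(W - 1*(-34939))/F(309) = (2487 - 1*(-34939))/((121/309)) = (2487 + 34939)/((121*(1/309))) = 37426/(121/309) = 37426*(309/121) = 11564634/121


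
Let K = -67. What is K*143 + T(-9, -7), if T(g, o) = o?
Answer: -9588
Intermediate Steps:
K*143 + T(-9, -7) = -67*143 - 7 = -9581 - 7 = -9588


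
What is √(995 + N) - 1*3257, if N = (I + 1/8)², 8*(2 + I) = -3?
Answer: -3257 + √16001/4 ≈ -3225.4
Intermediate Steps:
I = -19/8 (I = -2 + (⅛)*(-3) = -2 - 3/8 = -19/8 ≈ -2.3750)
N = 81/16 (N = (-19/8 + 1/8)² = (-19/8 + ⅛)² = (-9/4)² = 81/16 ≈ 5.0625)
√(995 + N) - 1*3257 = √(995 + 81/16) - 1*3257 = √(16001/16) - 3257 = √16001/4 - 3257 = -3257 + √16001/4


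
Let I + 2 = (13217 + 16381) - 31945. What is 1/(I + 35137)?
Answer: 1/32788 ≈ 3.0499e-5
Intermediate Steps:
I = -2349 (I = -2 + ((13217 + 16381) - 31945) = -2 + (29598 - 31945) = -2 - 2347 = -2349)
1/(I + 35137) = 1/(-2349 + 35137) = 1/32788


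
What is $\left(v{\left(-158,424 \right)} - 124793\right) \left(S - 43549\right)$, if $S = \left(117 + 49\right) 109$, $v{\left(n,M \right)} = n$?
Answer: $3180627705$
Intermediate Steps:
$S = 18094$ ($S = 166 \cdot 109 = 18094$)
$\left(v{\left(-158,424 \right)} - 124793\right) \left(S - 43549\right) = \left(-158 - 124793\right) \left(18094 - 43549\right) = \left(-124951\right) \left(-25455\right) = 3180627705$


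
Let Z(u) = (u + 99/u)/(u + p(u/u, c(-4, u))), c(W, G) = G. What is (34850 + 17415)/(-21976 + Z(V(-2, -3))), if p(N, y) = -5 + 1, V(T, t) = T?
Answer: -627180/263609 ≈ -2.3792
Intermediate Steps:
p(N, y) = -4
Z(u) = (u + 99/u)/(-4 + u) (Z(u) = (u + 99/u)/(u - 4) = (u + 99/u)/(-4 + u))
(34850 + 17415)/(-21976 + Z(V(-2, -3))) = (34850 + 17415)/(-21976 + (99 + (-2)²)/((-2)*(-4 - 2))) = 52265/(-21976 - ½*(99 + 4)/(-6)) = 52265/(-21976 - ½*(-⅙)*103) = 52265/(-21976 + 103/12) = 52265/(-263609/12) = 52265*(-12/263609) = -627180/263609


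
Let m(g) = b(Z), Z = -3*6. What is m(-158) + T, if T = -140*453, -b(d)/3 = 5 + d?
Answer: -63381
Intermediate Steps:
Z = -18
b(d) = -15 - 3*d (b(d) = -3*(5 + d) = -15 - 3*d)
m(g) = 39 (m(g) = -15 - 3*(-18) = -15 + 54 = 39)
T = -63420
m(-158) + T = 39 - 63420 = -63381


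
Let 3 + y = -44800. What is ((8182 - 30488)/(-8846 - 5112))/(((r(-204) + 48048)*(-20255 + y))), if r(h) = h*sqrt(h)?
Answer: -1594879/3131117751020616 - 189601*I*sqrt(51)/43835648514288624 ≈ -5.0936e-10 - 3.0889e-11*I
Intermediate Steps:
y = -44803 (y = -3 - 44800 = -44803)
r(h) = h**(3/2)
((8182 - 30488)/(-8846 - 5112))/(((r(-204) + 48048)*(-20255 + y))) = ((8182 - 30488)/(-8846 - 5112))/((((-204)**(3/2) + 48048)*(-20255 - 44803))) = (-22306/(-13958))/(((-408*I*sqrt(51) + 48048)*(-65058))) = (-22306*(-1/13958))/(((48048 - 408*I*sqrt(51))*(-65058))) = 11153/(6979*(-3125906784 + 26543664*I*sqrt(51)))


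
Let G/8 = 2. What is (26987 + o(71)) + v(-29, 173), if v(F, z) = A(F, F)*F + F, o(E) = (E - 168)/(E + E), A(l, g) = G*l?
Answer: 5738691/142 ≈ 40413.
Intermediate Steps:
G = 16 (G = 8*2 = 16)
A(l, g) = 16*l
o(E) = (-168 + E)/(2*E) (o(E) = (-168 + E)/((2*E)) = (-168 + E)*(1/(2*E)) = (-168 + E)/(2*E))
v(F, z) = F + 16*F² (v(F, z) = (16*F)*F + F = 16*F² + F = F + 16*F²)
(26987 + o(71)) + v(-29, 173) = (26987 + (½)*(-168 + 71)/71) - 29*(1 + 16*(-29)) = (26987 + (½)*(1/71)*(-97)) - 29*(1 - 464) = (26987 - 97/142) - 29*(-463) = 3832057/142 + 13427 = 5738691/142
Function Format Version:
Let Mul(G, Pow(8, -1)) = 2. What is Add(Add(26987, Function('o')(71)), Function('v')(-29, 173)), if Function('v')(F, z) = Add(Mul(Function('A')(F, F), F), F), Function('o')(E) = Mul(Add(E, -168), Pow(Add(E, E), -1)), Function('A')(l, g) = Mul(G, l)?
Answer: Rational(5738691, 142) ≈ 40413.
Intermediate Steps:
G = 16 (G = Mul(8, 2) = 16)
Function('A')(l, g) = Mul(16, l)
Function('o')(E) = Mul(Rational(1, 2), Pow(E, -1), Add(-168, E)) (Function('o')(E) = Mul(Add(-168, E), Pow(Mul(2, E), -1)) = Mul(Add(-168, E), Mul(Rational(1, 2), Pow(E, -1))) = Mul(Rational(1, 2), Pow(E, -1), Add(-168, E)))
Function('v')(F, z) = Add(F, Mul(16, Pow(F, 2))) (Function('v')(F, z) = Add(Mul(Mul(16, F), F), F) = Add(Mul(16, Pow(F, 2)), F) = Add(F, Mul(16, Pow(F, 2))))
Add(Add(26987, Function('o')(71)), Function('v')(-29, 173)) = Add(Add(26987, Mul(Rational(1, 2), Pow(71, -1), Add(-168, 71))), Mul(-29, Add(1, Mul(16, -29)))) = Add(Add(26987, Mul(Rational(1, 2), Rational(1, 71), -97)), Mul(-29, Add(1, -464))) = Add(Add(26987, Rational(-97, 142)), Mul(-29, -463)) = Add(Rational(3832057, 142), 13427) = Rational(5738691, 142)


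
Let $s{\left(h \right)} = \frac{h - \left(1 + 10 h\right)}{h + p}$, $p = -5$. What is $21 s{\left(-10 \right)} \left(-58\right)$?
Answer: $\frac{36134}{5} \approx 7226.8$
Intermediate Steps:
$s{\left(h \right)} = \frac{-1 - 9 h}{-5 + h}$ ($s{\left(h \right)} = \frac{h - \left(1 + 10 h\right)}{h - 5} = \frac{h - \left(1 + 10 h\right)}{-5 + h} = \frac{-1 - 9 h}{-5 + h}$)
$21 s{\left(-10 \right)} \left(-58\right) = 21 \frac{-1 - -90}{-5 - 10} \left(-58\right) = 21 \frac{-1 + 90}{-15} \left(-58\right) = 21 \left(\left(- \frac{1}{15}\right) 89\right) \left(-58\right) = 21 \left(- \frac{89}{15}\right) \left(-58\right) = \left(- \frac{623}{5}\right) \left(-58\right) = \frac{36134}{5}$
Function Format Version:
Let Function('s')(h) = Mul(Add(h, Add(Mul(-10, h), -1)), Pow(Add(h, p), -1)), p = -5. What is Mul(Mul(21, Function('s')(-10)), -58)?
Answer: Rational(36134, 5) ≈ 7226.8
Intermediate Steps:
Function('s')(h) = Mul(Pow(Add(-5, h), -1), Add(-1, Mul(-9, h))) (Function('s')(h) = Mul(Add(h, Add(Mul(-10, h), -1)), Pow(Add(h, -5), -1)) = Mul(Add(h, Add(-1, Mul(-10, h))), Pow(Add(-5, h), -1)) = Mul(Add(-1, Mul(-9, h)), Pow(Add(-5, h), -1)) = Mul(Pow(Add(-5, h), -1), Add(-1, Mul(-9, h))))
Mul(Mul(21, Function('s')(-10)), -58) = Mul(Mul(21, Mul(Pow(Add(-5, -10), -1), Add(-1, Mul(-9, -10)))), -58) = Mul(Mul(21, Mul(Pow(-15, -1), Add(-1, 90))), -58) = Mul(Mul(21, Mul(Rational(-1, 15), 89)), -58) = Mul(Mul(21, Rational(-89, 15)), -58) = Mul(Rational(-623, 5), -58) = Rational(36134, 5)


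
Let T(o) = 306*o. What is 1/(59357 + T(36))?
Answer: 1/70373 ≈ 1.4210e-5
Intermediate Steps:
1/(59357 + T(36)) = 1/(59357 + 306*36) = 1/(59357 + 11016) = 1/70373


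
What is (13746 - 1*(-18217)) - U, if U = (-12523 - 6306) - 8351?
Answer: 59143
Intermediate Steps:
U = -27180 (U = -18829 - 8351 = -27180)
(13746 - 1*(-18217)) - U = (13746 - 1*(-18217)) - 1*(-27180) = (13746 + 18217) + 27180 = 31963 + 27180 = 59143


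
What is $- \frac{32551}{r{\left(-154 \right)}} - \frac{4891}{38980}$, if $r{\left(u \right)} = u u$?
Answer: $- \frac{173104117}{115556210} \approx -1.498$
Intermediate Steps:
$r{\left(u \right)} = u^{2}$
$- \frac{32551}{r{\left(-154 \right)}} - \frac{4891}{38980} = - \frac{32551}{\left(-154\right)^{2}} - \frac{4891}{38980} = - \frac{32551}{23716} - \frac{4891}{38980} = - \frac{173104117}{115556210}$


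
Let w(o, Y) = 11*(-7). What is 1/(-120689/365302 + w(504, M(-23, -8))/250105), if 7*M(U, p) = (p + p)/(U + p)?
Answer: -91363856710/30213050599 ≈ -3.0240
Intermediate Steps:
M(U, p) = 2*p/(7*(U + p)) (M(U, p) = ((p + p)/(U + p))/7 = ((2*p)/(U + p))/7 = (2*p/(U + p))/7 = 2*p/(7*(U + p)))
w(o, Y) = -77
1/(-120689/365302 + w(504, M(-23, -8))/250105) = 1/(-120689/365302 - 77/250105) = 1/(-30213050599/91363856710) = -91363856710/30213050599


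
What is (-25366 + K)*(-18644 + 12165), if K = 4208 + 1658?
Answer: 126340500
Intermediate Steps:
K = 5866
(-25366 + K)*(-18644 + 12165) = (-25366 + 5866)*(-18644 + 12165) = -19500*(-6479) = 126340500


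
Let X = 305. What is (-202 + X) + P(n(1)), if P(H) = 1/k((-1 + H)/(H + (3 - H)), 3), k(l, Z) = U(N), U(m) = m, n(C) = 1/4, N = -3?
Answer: 308/3 ≈ 102.67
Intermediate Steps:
n(C) = 1/4
k(l, Z) = -3
P(H) = -1/3 (P(H) = 1/(-3) = -1/3)
(-202 + X) + P(n(1)) = (-202 + 305) - 1/3 = 103 - 1/3 = 308/3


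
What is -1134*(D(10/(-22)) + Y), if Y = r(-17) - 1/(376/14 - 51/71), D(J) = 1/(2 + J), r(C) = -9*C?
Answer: -38469864762/220847 ≈ -1.7419e+5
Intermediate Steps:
Y = 1987126/12991 (Y = -9*(-17) - 1/(376/14 - 51/71) = 153 - 1/(376*(1/14) - 51*1/71) = 153 - 1/(188/7 - 51/71) = 153 - 1/12991/497 = 153 - 1*497/12991 = 153 - 497/12991 = 1987126/12991 ≈ 152.96)
-1134*(D(10/(-22)) + Y) = -1134*(1/(2 + 10/(-22)) + 1987126/12991) = -1134*(1/(2 + 10*(-1/22)) + 1987126/12991) = -1134*(1/(2 - 5/11) + 1987126/12991) = -1134*(1/(17/11) + 1987126/12991) = -1134*(11/17 + 1987126/12991) = -1134*33924043/220847 = -38469864762/220847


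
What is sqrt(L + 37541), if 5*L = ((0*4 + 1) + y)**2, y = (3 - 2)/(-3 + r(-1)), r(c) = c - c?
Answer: sqrt(8446745)/15 ≈ 193.76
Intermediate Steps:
r(c) = 0
y = -1/3 (y = (3 - 2)/(-3 + 0) = 1/(-3) = 1*(-1/3) = -1/3 ≈ -0.33333)
L = 4/45 (L = ((0*4 + 1) - 1/3)**2/5 = ((0 + 1) - 1/3)**2/5 = (1 - 1/3)**2/5 = (2/3)**2/5 = (1/5)*(4/9) = 4/45 ≈ 0.088889)
sqrt(L + 37541) = sqrt(4/45 + 37541) = sqrt(1689349/45) = sqrt(8446745)/15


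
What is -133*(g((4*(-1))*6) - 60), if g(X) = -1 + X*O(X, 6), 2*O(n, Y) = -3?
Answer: 3325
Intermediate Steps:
O(n, Y) = -3/2 (O(n, Y) = (½)*(-3) = -3/2)
g(X) = -1 - 3*X/2 (g(X) = -1 + X*(-3/2) = -1 - 3*X/2)
-133*(g((4*(-1))*6) - 60) = -133*((-1 - 3*4*(-1)*6/2) - 60) = -133*((-1 - (-6)*6) - 60) = -133*((-1 - 3/2*(-24)) - 60) = -133*((-1 + 36) - 60) = -133*(35 - 60) = -133*(-25) = 3325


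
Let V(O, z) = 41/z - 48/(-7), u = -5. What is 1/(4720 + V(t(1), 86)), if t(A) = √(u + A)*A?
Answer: 602/2845855 ≈ 0.00021154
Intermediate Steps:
t(A) = A*√(-5 + A) (t(A) = √(-5 + A)*A = A*√(-5 + A))
V(O, z) = 48/7 + 41/z (V(O, z) = 41/z - 48*(-⅐) = 41/z + 48/7 = 48/7 + 41/z)
1/(4720 + V(t(1), 86)) = 1/(4720 + (48/7 + 41/86)) = 1/(4720 + 4415/602) = 1/(2845855/602) = 602/2845855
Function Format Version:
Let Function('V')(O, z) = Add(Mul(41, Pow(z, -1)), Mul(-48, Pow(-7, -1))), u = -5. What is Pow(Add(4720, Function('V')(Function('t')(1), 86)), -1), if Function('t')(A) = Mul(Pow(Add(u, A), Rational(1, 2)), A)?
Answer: Rational(602, 2845855) ≈ 0.00021154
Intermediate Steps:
Function('t')(A) = Mul(A, Pow(Add(-5, A), Rational(1, 2))) (Function('t')(A) = Mul(Pow(Add(-5, A), Rational(1, 2)), A) = Mul(A, Pow(Add(-5, A), Rational(1, 2))))
Function('V')(O, z) = Add(Rational(48, 7), Mul(41, Pow(z, -1))) (Function('V')(O, z) = Add(Mul(41, Pow(z, -1)), Mul(-48, Rational(-1, 7))) = Add(Mul(41, Pow(z, -1)), Rational(48, 7)) = Add(Rational(48, 7), Mul(41, Pow(z, -1))))
Pow(Add(4720, Function('V')(Function('t')(1), 86)), -1) = Pow(Add(4720, Add(Rational(48, 7), Mul(41, Pow(86, -1)))), -1) = Pow(Add(4720, Add(Rational(48, 7), Mul(41, Rational(1, 86)))), -1) = Pow(Add(4720, Add(Rational(48, 7), Rational(41, 86))), -1) = Pow(Add(4720, Rational(4415, 602)), -1) = Pow(Rational(2845855, 602), -1) = Rational(602, 2845855)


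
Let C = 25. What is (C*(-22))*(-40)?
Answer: 22000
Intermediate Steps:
(C*(-22))*(-40) = (25*(-22))*(-40) = -550*(-40) = 22000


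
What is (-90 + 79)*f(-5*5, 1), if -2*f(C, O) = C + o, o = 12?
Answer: -143/2 ≈ -71.500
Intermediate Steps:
f(C, O) = -6 - C/2 (f(C, O) = -(C + 12)/2 = -(12 + C)/2 = -6 - C/2)
(-90 + 79)*f(-5*5, 1) = (-90 + 79)*(-6 - (-5)*5/2) = -11*(-6 - ½*(-25)) = -11*(-6 + 25/2) = -11*13/2 = -143/2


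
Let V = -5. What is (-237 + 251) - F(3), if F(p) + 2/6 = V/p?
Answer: 16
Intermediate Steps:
F(p) = -⅓ - 5/p
(-237 + 251) - F(3) = (-237 + 251) - (-15 - 1*3)/(3*3) = 14 - (-15 - 3)/(3*3) = 14 - (-18)/(3*3) = 14 - 1*(-2) = 14 + 2 = 16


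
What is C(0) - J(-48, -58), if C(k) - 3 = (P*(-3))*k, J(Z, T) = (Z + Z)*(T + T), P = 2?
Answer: -11133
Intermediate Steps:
J(Z, T) = 4*T*Z (J(Z, T) = (2*Z)*(2*T) = 4*T*Z)
C(k) = 3 - 6*k (C(k) = 3 + (2*(-3))*k = 3 - 6*k)
C(0) - J(-48, -58) = (3 - 6*0) - 4*(-58)*(-48) = (3 + 0) - 1*11136 = 3 - 11136 = -11133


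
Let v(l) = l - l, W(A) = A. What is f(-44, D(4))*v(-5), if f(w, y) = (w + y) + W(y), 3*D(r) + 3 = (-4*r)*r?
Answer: 0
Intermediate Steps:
D(r) = -1 - 4*r**2/3 (D(r) = -1 + ((-4*r)*r)/3 = -1 + (-4*r**2)/3 = -1 - 4*r**2/3)
f(w, y) = w + 2*y (f(w, y) = (w + y) + y = w + 2*y)
v(l) = 0
f(-44, D(4))*v(-5) = (-44 + 2*(-1 - 4/3*4**2))*0 = (-44 + 2*(-1 - 4/3*16))*0 = (-44 + 2*(-1 - 64/3))*0 = (-44 + 2*(-67/3))*0 = (-44 - 134/3)*0 = -266/3*0 = 0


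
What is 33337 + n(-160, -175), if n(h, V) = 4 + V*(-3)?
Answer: 33866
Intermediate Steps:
n(h, V) = 4 - 3*V
33337 + n(-160, -175) = 33337 + (4 - 3*(-175)) = 33337 + (4 + 525) = 33337 + 529 = 33866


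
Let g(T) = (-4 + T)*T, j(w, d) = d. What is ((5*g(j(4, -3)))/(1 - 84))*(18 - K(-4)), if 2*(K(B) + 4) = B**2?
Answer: -1470/83 ≈ -17.711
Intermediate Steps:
K(B) = -4 + B**2/2
g(T) = T*(-4 + T)
((5*g(j(4, -3)))/(1 - 84))*(18 - K(-4)) = ((5*(-3*(-4 - 3)))/(1 - 84))*(18 - (-4 + (1/2)*(-4)**2)) = ((5*(-3*(-7)))/(-83))*(18 - (-4 + (1/2)*16)) = (-5*21/83)*(18 - (-4 + 8)) = (-1/83*105)*(18 - 1*4) = -105*(18 - 4)/83 = -105/83*14 = -1470/83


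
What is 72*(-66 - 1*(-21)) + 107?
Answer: -3133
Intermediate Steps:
72*(-66 - 1*(-21)) + 107 = 72*(-66 + 21) + 107 = 72*(-45) + 107 = -3240 + 107 = -3133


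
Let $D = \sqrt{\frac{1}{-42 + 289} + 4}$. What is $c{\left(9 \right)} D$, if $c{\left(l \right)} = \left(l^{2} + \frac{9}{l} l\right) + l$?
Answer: $\frac{99 \sqrt{244283}}{247} \approx 198.1$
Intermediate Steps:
$D = \frac{\sqrt{244283}}{247}$ ($D = \sqrt{\frac{1}{247} + 4} = \sqrt{\frac{989}{247}} = \frac{\sqrt{244283}}{247} \approx 2.001$)
$c{\left(l \right)} = 9 + l + l^{2}$ ($c{\left(l \right)} = \left(l^{2} + 9\right) + l = \left(9 + l^{2}\right) + l = 9 + l + l^{2}$)
$c{\left(9 \right)} D = \left(9 + 9 + 9^{2}\right) \frac{\sqrt{244283}}{247} = \left(9 + 9 + 81\right) \frac{\sqrt{244283}}{247} = 99 \frac{\sqrt{244283}}{247} = \frac{99 \sqrt{244283}}{247}$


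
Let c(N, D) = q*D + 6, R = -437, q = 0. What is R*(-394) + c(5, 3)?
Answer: 172184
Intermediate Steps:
c(N, D) = 6 (c(N, D) = 0*D + 6 = 0 + 6 = 6)
R*(-394) + c(5, 3) = -437*(-394) + 6 = 172178 + 6 = 172184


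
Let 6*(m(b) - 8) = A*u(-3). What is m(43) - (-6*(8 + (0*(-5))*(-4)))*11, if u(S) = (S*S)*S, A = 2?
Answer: 527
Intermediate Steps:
u(S) = S**3 (u(S) = S**2*S = S**3)
m(b) = -1 (m(b) = 8 + (2*(-3)**3)/6 = 8 + (2*(-27))/6 = 8 + (1/6)*(-54) = 8 - 9 = -1)
m(43) - (-6*(8 + (0*(-5))*(-4)))*11 = -1 - (-6*(8 + (0*(-5))*(-4)))*11 = -1 - (-6*(8 + 0*(-4)))*11 = -1 - (-6*(8 + 0))*11 = -1 - (-6*8)*11 = -1 - (-48)*11 = -1 - 1*(-528) = -1 + 528 = 527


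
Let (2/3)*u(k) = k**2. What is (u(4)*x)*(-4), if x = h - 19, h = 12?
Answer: 672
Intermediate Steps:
u(k) = 3*k**2/2
x = -7 (x = 12 - 19 = -7)
(u(4)*x)*(-4) = (((3/2)*4**2)*(-7))*(-4) = (((3/2)*16)*(-7))*(-4) = (24*(-7))*(-4) = -168*(-4) = 672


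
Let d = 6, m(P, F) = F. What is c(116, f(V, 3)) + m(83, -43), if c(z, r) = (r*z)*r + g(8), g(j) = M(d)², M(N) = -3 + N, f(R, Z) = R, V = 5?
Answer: 2866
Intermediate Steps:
g(j) = 9 (g(j) = (-3 + 6)² = 3² = 9)
c(z, r) = 9 + z*r² (c(z, r) = (r*z)*r + 9 = z*r² + 9 = 9 + z*r²)
c(116, f(V, 3)) + m(83, -43) = (9 + 116*5²) - 43 = (9 + 116*25) - 43 = (9 + 2900) - 43 = 2909 - 43 = 2866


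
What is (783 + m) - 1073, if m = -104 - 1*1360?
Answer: -1754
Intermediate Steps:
m = -1464 (m = -104 - 1360 = -1464)
(783 + m) - 1073 = (783 - 1464) - 1073 = -681 - 1073 = -1754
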